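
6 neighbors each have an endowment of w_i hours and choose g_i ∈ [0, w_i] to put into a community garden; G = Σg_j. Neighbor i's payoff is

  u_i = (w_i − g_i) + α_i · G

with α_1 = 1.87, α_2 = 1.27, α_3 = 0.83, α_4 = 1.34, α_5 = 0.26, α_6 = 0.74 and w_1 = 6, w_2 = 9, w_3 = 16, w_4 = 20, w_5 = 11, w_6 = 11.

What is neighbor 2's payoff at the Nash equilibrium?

∂u_i/∂g_i = α_i − 1, so neighbor i contributes w_i if α_i > 1, else 0.
α_i > 1 for i ∈ {1, 2, 4}; NE contributions (6, 9, 0, 20, 0, 0), G = 35.
u_2 = (9 − 9) + 1.27·35 = 44.45.

44.45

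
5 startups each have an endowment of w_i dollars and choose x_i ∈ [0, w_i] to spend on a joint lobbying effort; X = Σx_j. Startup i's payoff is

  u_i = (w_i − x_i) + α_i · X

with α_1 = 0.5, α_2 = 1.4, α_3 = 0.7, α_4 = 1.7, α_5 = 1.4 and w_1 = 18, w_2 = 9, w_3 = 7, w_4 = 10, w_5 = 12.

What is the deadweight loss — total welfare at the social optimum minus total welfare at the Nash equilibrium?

117.5

∂u_i/∂x_i = α_i − 1, so startup i contributes w_i if α_i > 1, else 0.
α_i > 1 for i ∈ {2, 4, 5}; NE contributions (0, 9, 0, 10, 12), X = 31.
W^NE = Σw_i − X^NE + (Σα_i)·X^NE = 56 + 4.7·31 = 201.7.
Planner: ∂(Σu_j)/∂x_i = Σα_j − 1 = 4.7 > 0, so everyone contributes w_i; X^SO = 56, W^SO = 56 + 4.7·56 = 319.2.
Deadweight loss = 117.5.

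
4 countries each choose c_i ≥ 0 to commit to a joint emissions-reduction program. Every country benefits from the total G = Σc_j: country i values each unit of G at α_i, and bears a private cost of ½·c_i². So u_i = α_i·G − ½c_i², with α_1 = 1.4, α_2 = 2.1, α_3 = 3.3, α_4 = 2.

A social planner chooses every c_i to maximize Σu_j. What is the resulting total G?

35.2

Planner FOC: ∂(Σu_j)/∂c_i = (Σα_j) − c_i = 0, so c_i^SO = Σα_j = 8.8 for every i; G^SO = 35.2.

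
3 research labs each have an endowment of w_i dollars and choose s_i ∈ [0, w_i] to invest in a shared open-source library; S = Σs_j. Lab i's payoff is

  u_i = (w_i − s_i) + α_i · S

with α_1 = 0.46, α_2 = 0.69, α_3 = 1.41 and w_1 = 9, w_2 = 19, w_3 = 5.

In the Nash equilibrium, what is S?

5

∂u_i/∂s_i = α_i − 1, so lab i contributes w_i if α_i > 1, else 0.
α_i > 1 for i ∈ {3}; NE contributions (0, 0, 5), S = 5.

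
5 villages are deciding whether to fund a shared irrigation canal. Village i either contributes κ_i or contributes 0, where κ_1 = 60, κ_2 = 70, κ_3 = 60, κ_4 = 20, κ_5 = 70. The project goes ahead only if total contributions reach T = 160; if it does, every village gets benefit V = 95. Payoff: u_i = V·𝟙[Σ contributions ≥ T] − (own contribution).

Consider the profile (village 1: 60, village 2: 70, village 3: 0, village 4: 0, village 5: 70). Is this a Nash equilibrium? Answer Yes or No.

Total = 200 ≥ 160: provided.
Village 1 (pledges 60, payoff 35): dropping to 0 → total 140, payoff 0. No gain.
Village 2 (pledges 70, payoff 25): dropping to 0 → total 130, payoff 0. No gain.
Village 3 (pledges 0, payoff 95): pledging 60 → total 260, payoff 35. No gain.
Village 4 (pledges 0, payoff 95): pledging 20 → total 220, payoff 75. No gain.
Village 5 (pledges 70, payoff 25): dropping to 0 → total 130, payoff 0. No gain.

Yes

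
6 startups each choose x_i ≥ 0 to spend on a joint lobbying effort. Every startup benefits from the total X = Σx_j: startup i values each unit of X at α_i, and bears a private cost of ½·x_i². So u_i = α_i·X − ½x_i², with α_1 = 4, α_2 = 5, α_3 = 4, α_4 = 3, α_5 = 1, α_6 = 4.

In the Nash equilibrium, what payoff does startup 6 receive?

76

Startup i's FOC: ∂u_i/∂x_i = α_i − x_i = 0, so x_i* = α_i.
NE contributions = (4, 5, 4, 3, 1, 4); X = 21.
u_6 = α_6·X − ½·(x_6)² = 4·21 − ½·4² = 76.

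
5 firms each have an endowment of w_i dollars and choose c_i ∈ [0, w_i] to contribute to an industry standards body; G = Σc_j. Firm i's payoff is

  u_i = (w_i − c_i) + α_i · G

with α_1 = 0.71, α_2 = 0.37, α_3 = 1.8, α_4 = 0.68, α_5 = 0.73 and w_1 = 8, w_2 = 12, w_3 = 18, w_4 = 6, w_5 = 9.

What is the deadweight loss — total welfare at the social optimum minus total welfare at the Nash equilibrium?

115.15

∂u_i/∂c_i = α_i − 1, so firm i contributes w_i if α_i > 1, else 0.
α_i > 1 for i ∈ {3}; NE contributions (0, 0, 18, 0, 0), G = 18.
W^NE = Σw_i − G^NE + (Σα_i)·G^NE = 53 + 3.29·18 = 112.22.
Planner: ∂(Σu_j)/∂c_i = Σα_j − 1 = 3.29 > 0, so everyone contributes w_i; G^SO = 53, W^SO = 53 + 3.29·53 = 227.37.
Deadweight loss = 115.15.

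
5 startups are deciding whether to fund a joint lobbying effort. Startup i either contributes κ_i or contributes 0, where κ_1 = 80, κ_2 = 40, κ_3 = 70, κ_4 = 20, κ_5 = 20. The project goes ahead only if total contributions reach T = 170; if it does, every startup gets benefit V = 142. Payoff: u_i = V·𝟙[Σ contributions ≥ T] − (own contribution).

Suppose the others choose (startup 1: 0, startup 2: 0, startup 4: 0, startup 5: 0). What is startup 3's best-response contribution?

Others' total = 0. Even contributing 70 gives 70 < 170: no benefit either way.
Best response: 0.

0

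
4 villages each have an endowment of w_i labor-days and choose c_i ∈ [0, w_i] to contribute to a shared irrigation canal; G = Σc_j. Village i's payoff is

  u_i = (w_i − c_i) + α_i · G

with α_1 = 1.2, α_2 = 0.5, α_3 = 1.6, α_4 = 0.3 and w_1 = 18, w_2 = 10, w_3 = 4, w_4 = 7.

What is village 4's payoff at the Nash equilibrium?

∂u_i/∂c_i = α_i − 1, so village i contributes w_i if α_i > 1, else 0.
α_i > 1 for i ∈ {1, 3}; NE contributions (18, 0, 4, 0), G = 22.
u_4 = (7 − 0) + 0.3·22 = 13.6.

13.6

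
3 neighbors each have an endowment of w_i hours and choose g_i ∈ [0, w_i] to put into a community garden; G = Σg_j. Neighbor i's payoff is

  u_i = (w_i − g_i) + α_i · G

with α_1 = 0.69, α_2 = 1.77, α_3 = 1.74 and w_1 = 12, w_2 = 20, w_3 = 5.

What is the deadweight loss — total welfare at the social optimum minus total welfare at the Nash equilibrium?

∂u_i/∂g_i = α_i − 1, so neighbor i contributes w_i if α_i > 1, else 0.
α_i > 1 for i ∈ {2, 3}; NE contributions (0, 20, 5), G = 25.
W^NE = Σw_i − G^NE + (Σα_i)·G^NE = 37 + 3.2·25 = 117.
Planner: ∂(Σu_j)/∂g_i = Σα_j − 1 = 3.2 > 0, so everyone contributes w_i; G^SO = 37, W^SO = 37 + 3.2·37 = 155.4.
Deadweight loss = 38.4.

38.4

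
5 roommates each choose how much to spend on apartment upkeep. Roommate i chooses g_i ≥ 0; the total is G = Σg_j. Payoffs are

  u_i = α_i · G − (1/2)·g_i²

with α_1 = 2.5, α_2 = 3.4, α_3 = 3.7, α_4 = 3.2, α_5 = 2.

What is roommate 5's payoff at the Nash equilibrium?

Roommate i's FOC: ∂u_i/∂g_i = α_i − g_i = 0, so g_i* = α_i.
NE contributions = (2.5, 3.4, 3.7, 3.2, 2); G = 14.8.
u_5 = α_5·G − ½·(g_5)² = 2·14.8 − ½·2² = 27.6.

27.6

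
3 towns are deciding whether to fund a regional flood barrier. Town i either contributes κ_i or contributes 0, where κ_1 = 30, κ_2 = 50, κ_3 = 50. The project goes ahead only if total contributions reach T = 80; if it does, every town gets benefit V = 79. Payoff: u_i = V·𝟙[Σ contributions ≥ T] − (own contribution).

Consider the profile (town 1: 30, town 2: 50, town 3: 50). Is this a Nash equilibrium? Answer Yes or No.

No

Total = 130 ≥ 80: provided.
Town 1 (pledges 30, payoff 49): dropping to 0 → total 100, payoff 79. Profitable deviation.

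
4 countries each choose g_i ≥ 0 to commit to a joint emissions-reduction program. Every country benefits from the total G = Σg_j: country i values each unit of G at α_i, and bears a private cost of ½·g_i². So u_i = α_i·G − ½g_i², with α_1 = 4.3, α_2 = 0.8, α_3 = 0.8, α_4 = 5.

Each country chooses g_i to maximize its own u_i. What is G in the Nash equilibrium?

10.9

Country i's FOC: ∂u_i/∂g_i = α_i − g_i = 0, so g_i* = α_i.
NE contributions = (4.3, 0.8, 0.8, 5); G = 10.9.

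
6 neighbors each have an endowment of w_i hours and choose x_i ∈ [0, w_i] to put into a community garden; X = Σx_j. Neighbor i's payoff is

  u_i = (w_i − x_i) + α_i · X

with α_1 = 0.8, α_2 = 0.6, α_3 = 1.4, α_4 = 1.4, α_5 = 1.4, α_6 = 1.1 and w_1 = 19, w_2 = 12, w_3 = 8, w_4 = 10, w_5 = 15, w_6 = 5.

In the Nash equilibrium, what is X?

∂u_i/∂x_i = α_i − 1, so neighbor i contributes w_i if α_i > 1, else 0.
α_i > 1 for i ∈ {3, 4, 5, 6}; NE contributions (0, 0, 8, 10, 15, 5), X = 38.

38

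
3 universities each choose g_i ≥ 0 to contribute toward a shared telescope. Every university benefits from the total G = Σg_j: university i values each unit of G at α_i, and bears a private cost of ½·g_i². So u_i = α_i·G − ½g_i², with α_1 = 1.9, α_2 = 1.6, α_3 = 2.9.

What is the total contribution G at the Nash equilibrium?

6.4

University i's FOC: ∂u_i/∂g_i = α_i − g_i = 0, so g_i* = α_i.
NE contributions = (1.9, 1.6, 2.9); G = 6.4.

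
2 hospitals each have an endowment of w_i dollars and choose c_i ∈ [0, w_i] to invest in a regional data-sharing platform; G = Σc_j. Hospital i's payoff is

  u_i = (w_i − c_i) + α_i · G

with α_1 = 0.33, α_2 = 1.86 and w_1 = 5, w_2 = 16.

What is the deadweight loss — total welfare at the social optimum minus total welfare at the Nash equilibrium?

∂u_i/∂c_i = α_i − 1, so hospital i contributes w_i if α_i > 1, else 0.
α_i > 1 for i ∈ {2}; NE contributions (0, 16), G = 16.
W^NE = Σw_i − G^NE + (Σα_i)·G^NE = 21 + 1.19·16 = 40.04.
Planner: ∂(Σu_j)/∂c_i = Σα_j − 1 = 1.19 > 0, so everyone contributes w_i; G^SO = 21, W^SO = 21 + 1.19·21 = 45.99.
Deadweight loss = 5.95.

5.95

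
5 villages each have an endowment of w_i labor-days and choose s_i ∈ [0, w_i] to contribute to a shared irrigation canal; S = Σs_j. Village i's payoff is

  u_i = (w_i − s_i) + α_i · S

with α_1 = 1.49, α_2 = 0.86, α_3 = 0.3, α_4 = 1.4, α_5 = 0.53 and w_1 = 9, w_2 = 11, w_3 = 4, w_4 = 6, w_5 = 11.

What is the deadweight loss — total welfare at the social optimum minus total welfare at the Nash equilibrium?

93.08

∂u_i/∂s_i = α_i − 1, so village i contributes w_i if α_i > 1, else 0.
α_i > 1 for i ∈ {1, 4}; NE contributions (9, 0, 0, 6, 0), S = 15.
W^NE = Σw_i − S^NE + (Σα_i)·S^NE = 41 + 3.58·15 = 94.7.
Planner: ∂(Σu_j)/∂s_i = Σα_j − 1 = 3.58 > 0, so everyone contributes w_i; S^SO = 41, W^SO = 41 + 3.58·41 = 187.78.
Deadweight loss = 93.08.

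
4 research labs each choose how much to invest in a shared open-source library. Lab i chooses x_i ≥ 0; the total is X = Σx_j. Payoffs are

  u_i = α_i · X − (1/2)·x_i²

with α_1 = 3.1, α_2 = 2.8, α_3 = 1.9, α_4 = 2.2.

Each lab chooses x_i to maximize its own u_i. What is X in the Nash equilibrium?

Lab i's FOC: ∂u_i/∂x_i = α_i − x_i = 0, so x_i* = α_i.
NE contributions = (3.1, 2.8, 1.9, 2.2); X = 10.

10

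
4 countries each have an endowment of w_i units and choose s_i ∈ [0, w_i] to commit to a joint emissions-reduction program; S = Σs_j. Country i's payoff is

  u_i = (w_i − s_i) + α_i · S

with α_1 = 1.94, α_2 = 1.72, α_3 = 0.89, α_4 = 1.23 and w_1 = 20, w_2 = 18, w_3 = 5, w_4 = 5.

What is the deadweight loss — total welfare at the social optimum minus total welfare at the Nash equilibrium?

23.9

∂u_i/∂s_i = α_i − 1, so country i contributes w_i if α_i > 1, else 0.
α_i > 1 for i ∈ {1, 2, 4}; NE contributions (20, 18, 0, 5), S = 43.
W^NE = Σw_i − S^NE + (Σα_i)·S^NE = 48 + 4.78·43 = 253.54.
Planner: ∂(Σu_j)/∂s_i = Σα_j − 1 = 4.78 > 0, so everyone contributes w_i; S^SO = 48, W^SO = 48 + 4.78·48 = 277.44.
Deadweight loss = 23.9.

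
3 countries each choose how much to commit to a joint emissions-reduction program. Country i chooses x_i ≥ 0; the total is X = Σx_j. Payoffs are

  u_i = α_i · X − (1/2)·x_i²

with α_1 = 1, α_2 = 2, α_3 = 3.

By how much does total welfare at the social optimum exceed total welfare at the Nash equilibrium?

25

Country i's FOC: ∂u_i/∂x_i = α_i − x_i = 0, so x_i* = α_i.
NE contributions = (1, 2, 3); X = 6.
W^NE = (Σα)·X − ½Σα_i² = 6² − ½·14 = 29.
Planner sets x_i = Σα_j = 6 for every i, so X^SO = 3·6 = 18.
W^SO = (Σα)·X^SO − ½·3·(Σα)² = (3/2)·6² = 54.
Deadweight loss = W^SO − W^NE = 25.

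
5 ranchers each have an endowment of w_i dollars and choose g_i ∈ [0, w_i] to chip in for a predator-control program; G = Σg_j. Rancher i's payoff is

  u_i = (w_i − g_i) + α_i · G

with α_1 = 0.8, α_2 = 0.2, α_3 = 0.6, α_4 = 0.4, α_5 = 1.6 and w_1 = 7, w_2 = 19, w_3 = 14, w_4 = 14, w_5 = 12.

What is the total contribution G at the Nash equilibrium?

12

∂u_i/∂g_i = α_i − 1, so rancher i contributes w_i if α_i > 1, else 0.
α_i > 1 for i ∈ {5}; NE contributions (0, 0, 0, 0, 12), G = 12.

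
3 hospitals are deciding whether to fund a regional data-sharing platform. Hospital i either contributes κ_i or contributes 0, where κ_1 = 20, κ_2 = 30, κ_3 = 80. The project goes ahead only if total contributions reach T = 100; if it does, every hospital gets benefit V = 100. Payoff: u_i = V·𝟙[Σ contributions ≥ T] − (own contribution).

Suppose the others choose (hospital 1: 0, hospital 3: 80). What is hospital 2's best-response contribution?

30

Others' total = 80. Contributing 30 brings total to 110 ≥ 100: gain V − κ_2 = 70.
Best response: 30.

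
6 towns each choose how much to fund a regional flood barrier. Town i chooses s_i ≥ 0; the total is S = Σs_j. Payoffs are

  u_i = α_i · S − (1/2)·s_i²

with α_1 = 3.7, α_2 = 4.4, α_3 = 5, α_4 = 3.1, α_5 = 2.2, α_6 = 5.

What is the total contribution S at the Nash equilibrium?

Town i's FOC: ∂u_i/∂s_i = α_i − s_i = 0, so s_i* = α_i.
NE contributions = (3.7, 4.4, 5, 3.1, 2.2, 5); S = 23.4.

23.4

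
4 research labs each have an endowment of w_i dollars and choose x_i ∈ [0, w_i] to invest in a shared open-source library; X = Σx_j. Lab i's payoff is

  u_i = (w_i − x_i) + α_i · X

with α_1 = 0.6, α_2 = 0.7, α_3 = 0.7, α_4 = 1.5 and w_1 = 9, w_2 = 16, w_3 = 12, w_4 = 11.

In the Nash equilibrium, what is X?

∂u_i/∂x_i = α_i − 1, so lab i contributes w_i if α_i > 1, else 0.
α_i > 1 for i ∈ {4}; NE contributions (0, 0, 0, 11), X = 11.

11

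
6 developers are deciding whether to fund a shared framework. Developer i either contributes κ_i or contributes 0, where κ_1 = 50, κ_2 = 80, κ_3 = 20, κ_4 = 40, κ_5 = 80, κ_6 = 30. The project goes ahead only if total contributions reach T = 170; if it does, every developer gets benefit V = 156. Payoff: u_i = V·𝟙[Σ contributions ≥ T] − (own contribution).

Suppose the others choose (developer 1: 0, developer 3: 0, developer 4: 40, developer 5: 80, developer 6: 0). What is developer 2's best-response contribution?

80

Others' total = 120. Contributing 80 brings total to 200 ≥ 170: gain V − κ_2 = 76.
Best response: 80.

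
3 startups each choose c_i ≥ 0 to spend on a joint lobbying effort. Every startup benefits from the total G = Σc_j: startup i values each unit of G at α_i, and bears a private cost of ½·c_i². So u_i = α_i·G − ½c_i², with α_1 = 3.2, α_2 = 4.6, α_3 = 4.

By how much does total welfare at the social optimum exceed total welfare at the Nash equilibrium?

93.32

Startup i's FOC: ∂u_i/∂c_i = α_i − c_i = 0, so c_i* = α_i.
NE contributions = (3.2, 4.6, 4); G = 11.8.
W^NE = (Σα)·G − ½Σα_i² = 11.8² − ½·47.4 = 115.54.
Planner sets c_i = Σα_j = 11.8 for every i, so G^SO = 3·11.8 = 35.4.
W^SO = (Σα)·G^SO − ½·3·(Σα)² = (3/2)·11.8² = 208.86.
Deadweight loss = W^SO − W^NE = 93.32.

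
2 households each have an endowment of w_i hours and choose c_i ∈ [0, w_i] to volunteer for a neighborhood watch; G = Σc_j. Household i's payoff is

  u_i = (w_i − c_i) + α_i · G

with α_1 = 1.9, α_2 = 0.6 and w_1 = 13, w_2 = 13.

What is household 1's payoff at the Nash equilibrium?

24.7

∂u_i/∂c_i = α_i − 1, so household i contributes w_i if α_i > 1, else 0.
α_i > 1 for i ∈ {1}; NE contributions (13, 0), G = 13.
u_1 = (13 − 13) + 1.9·13 = 24.7.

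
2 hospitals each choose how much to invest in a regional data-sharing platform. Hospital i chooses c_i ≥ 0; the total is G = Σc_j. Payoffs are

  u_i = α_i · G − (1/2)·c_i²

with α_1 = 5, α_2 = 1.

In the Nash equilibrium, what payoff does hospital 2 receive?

5.5

Hospital i's FOC: ∂u_i/∂c_i = α_i − c_i = 0, so c_i* = α_i.
NE contributions = (5, 1); G = 6.
u_2 = α_2·G − ½·(c_2)² = 1·6 − ½·1² = 5.5.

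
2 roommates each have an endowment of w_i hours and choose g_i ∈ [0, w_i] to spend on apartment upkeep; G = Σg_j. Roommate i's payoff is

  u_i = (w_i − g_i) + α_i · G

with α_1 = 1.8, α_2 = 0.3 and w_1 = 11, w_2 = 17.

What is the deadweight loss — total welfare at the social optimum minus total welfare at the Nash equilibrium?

18.7

∂u_i/∂g_i = α_i − 1, so roommate i contributes w_i if α_i > 1, else 0.
α_i > 1 for i ∈ {1}; NE contributions (11, 0), G = 11.
W^NE = Σw_i − G^NE + (Σα_i)·G^NE = 28 + 1.1·11 = 40.1.
Planner: ∂(Σu_j)/∂g_i = Σα_j − 1 = 1.1 > 0, so everyone contributes w_i; G^SO = 28, W^SO = 28 + 1.1·28 = 58.8.
Deadweight loss = 18.7.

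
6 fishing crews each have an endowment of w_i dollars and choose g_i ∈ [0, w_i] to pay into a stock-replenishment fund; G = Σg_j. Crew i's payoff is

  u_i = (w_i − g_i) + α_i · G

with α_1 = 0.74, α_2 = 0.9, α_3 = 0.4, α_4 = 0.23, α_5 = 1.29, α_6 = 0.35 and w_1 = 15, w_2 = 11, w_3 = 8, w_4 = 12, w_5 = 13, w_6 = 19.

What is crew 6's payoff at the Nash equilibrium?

∂u_i/∂g_i = α_i − 1, so crew i contributes w_i if α_i > 1, else 0.
α_i > 1 for i ∈ {5}; NE contributions (0, 0, 0, 0, 13, 0), G = 13.
u_6 = (19 − 0) + 0.35·13 = 23.55.

23.55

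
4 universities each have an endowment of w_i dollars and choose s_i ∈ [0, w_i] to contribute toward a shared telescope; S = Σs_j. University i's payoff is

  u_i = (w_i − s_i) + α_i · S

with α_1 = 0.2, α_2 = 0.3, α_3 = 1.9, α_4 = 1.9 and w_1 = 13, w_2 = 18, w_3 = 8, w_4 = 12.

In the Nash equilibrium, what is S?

20

∂u_i/∂s_i = α_i − 1, so university i contributes w_i if α_i > 1, else 0.
α_i > 1 for i ∈ {3, 4}; NE contributions (0, 0, 8, 12), S = 20.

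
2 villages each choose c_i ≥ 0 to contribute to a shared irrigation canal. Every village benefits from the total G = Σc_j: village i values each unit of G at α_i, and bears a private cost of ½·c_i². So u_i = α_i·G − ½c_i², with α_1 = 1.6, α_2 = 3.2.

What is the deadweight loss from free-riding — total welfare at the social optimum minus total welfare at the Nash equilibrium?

Village i's FOC: ∂u_i/∂c_i = α_i − c_i = 0, so c_i* = α_i.
NE contributions = (1.6, 3.2); G = 4.8.
W^NE = (Σα)·G − ½Σα_i² = 4.8² − ½·12.8 = 16.64.
Planner sets c_i = Σα_j = 4.8 for every i, so G^SO = 2·4.8 = 9.6.
W^SO = (Σα)·G^SO − ½·2·(Σα)² = (2/2)·4.8² = 23.04.
Deadweight loss = W^SO − W^NE = 6.4.

6.4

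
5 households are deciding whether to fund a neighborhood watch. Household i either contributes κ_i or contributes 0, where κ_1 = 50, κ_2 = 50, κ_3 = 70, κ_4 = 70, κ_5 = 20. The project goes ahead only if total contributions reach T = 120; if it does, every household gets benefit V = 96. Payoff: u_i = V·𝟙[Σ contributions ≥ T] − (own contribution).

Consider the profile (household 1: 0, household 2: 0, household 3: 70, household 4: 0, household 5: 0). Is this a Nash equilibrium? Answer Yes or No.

No

Total = 70 < 120: not provided.
Household 1 (pledges 0, payoff 0): pledging 50 → total 120, payoff 46. Profitable deviation.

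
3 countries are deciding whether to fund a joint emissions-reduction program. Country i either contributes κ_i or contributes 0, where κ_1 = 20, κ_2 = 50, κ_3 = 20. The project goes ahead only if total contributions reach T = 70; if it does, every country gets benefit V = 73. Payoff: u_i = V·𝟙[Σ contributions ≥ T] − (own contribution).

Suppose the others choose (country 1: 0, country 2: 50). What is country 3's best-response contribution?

Others' total = 50. Contributing 20 brings total to 70 ≥ 70: gain V − κ_3 = 53.
Best response: 20.

20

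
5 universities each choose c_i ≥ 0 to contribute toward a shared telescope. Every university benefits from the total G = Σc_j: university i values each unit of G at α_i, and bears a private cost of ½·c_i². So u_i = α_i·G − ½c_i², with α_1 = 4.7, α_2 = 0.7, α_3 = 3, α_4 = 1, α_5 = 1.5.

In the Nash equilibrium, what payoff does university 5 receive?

University i's FOC: ∂u_i/∂c_i = α_i − c_i = 0, so c_i* = α_i.
NE contributions = (4.7, 0.7, 3, 1, 1.5); G = 10.9.
u_5 = α_5·G − ½·(c_5)² = 1.5·10.9 − ½·1.5² = 15.225.

15.225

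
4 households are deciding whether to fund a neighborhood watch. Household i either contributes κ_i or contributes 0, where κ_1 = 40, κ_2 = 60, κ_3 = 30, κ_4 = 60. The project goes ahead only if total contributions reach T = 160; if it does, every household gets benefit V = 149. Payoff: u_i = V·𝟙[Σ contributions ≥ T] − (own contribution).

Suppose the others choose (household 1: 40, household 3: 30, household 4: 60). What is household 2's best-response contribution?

Others' total = 130. Contributing 60 brings total to 190 ≥ 160: gain V − κ_2 = 89.
Best response: 60.

60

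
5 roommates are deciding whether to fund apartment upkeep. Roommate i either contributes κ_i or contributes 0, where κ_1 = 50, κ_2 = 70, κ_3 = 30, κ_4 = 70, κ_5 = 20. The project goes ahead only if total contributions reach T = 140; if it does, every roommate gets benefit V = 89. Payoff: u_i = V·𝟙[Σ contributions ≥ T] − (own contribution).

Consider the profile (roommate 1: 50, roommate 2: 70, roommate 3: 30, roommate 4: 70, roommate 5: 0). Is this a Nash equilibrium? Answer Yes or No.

Total = 220 ≥ 140: provided.
Roommate 1 (pledges 50, payoff 39): dropping to 0 → total 170, payoff 89. Profitable deviation.

No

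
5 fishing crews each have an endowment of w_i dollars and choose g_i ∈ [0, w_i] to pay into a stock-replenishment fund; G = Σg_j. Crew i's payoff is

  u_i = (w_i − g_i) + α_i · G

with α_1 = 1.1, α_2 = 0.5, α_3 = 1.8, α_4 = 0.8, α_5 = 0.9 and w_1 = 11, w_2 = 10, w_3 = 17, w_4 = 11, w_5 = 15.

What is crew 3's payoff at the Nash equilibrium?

50.4

∂u_i/∂g_i = α_i − 1, so crew i contributes w_i if α_i > 1, else 0.
α_i > 1 for i ∈ {1, 3}; NE contributions (11, 0, 17, 0, 0), G = 28.
u_3 = (17 − 17) + 1.8·28 = 50.4.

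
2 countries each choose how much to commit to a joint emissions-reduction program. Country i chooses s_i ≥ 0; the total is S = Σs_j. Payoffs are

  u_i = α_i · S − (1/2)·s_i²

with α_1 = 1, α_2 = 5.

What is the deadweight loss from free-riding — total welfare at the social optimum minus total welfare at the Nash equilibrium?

13

Country i's FOC: ∂u_i/∂s_i = α_i − s_i = 0, so s_i* = α_i.
NE contributions = (1, 5); S = 6.
W^NE = (Σα)·S − ½Σα_i² = 6² − ½·26 = 23.
Planner sets s_i = Σα_j = 6 for every i, so S^SO = 2·6 = 12.
W^SO = (Σα)·S^SO − ½·2·(Σα)² = (2/2)·6² = 36.
Deadweight loss = W^SO − W^NE = 13.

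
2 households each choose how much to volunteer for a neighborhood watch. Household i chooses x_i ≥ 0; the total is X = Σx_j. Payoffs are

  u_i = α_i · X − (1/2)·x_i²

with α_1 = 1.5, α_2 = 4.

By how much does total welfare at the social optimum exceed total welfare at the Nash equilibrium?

Household i's FOC: ∂u_i/∂x_i = α_i − x_i = 0, so x_i* = α_i.
NE contributions = (1.5, 4); X = 5.5.
W^NE = (Σα)·X − ½Σα_i² = 5.5² − ½·18.25 = 21.125.
Planner sets x_i = Σα_j = 5.5 for every i, so X^SO = 2·5.5 = 11.
W^SO = (Σα)·X^SO − ½·2·(Σα)² = (2/2)·5.5² = 30.25.
Deadweight loss = W^SO − W^NE = 9.125.

9.125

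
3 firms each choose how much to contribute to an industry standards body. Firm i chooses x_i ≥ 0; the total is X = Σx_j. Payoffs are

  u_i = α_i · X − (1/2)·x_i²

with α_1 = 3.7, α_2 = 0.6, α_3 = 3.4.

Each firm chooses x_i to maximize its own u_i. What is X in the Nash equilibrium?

7.7

Firm i's FOC: ∂u_i/∂x_i = α_i − x_i = 0, so x_i* = α_i.
NE contributions = (3.7, 0.6, 3.4); X = 7.7.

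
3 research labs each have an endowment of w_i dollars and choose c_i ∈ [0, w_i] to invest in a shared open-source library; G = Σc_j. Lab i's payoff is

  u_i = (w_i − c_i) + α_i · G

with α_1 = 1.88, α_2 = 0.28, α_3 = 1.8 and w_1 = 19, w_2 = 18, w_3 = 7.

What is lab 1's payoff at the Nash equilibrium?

48.88

∂u_i/∂c_i = α_i − 1, so lab i contributes w_i if α_i > 1, else 0.
α_i > 1 for i ∈ {1, 3}; NE contributions (19, 0, 7), G = 26.
u_1 = (19 − 19) + 1.88·26 = 48.88.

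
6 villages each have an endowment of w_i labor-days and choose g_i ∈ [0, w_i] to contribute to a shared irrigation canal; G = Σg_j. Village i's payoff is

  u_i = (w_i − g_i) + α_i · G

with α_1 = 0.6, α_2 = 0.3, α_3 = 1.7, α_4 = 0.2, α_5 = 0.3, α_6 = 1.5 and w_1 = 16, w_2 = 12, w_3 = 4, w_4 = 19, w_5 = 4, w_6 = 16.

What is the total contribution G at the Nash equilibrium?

∂u_i/∂g_i = α_i − 1, so village i contributes w_i if α_i > 1, else 0.
α_i > 1 for i ∈ {3, 6}; NE contributions (0, 0, 4, 0, 0, 16), G = 20.

20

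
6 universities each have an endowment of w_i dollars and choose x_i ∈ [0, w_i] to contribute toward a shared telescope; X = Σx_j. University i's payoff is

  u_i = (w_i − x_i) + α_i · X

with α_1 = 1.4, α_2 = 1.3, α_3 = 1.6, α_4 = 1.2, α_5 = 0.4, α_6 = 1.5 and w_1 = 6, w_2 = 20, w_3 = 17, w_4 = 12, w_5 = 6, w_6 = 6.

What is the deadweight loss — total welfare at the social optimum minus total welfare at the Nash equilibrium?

38.4

∂u_i/∂x_i = α_i − 1, so university i contributes w_i if α_i > 1, else 0.
α_i > 1 for i ∈ {1, 2, 3, 4, 6}; NE contributions (6, 20, 17, 12, 0, 6), X = 61.
W^NE = Σw_i − X^NE + (Σα_i)·X^NE = 67 + 6.4·61 = 457.4.
Planner: ∂(Σu_j)/∂x_i = Σα_j − 1 = 6.4 > 0, so everyone contributes w_i; X^SO = 67, W^SO = 67 + 6.4·67 = 495.8.
Deadweight loss = 38.4.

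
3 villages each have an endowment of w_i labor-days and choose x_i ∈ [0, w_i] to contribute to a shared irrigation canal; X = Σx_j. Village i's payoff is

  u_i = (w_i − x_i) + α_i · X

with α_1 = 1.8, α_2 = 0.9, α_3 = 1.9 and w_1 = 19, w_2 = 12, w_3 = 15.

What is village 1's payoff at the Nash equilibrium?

61.2

∂u_i/∂x_i = α_i − 1, so village i contributes w_i if α_i > 1, else 0.
α_i > 1 for i ∈ {1, 3}; NE contributions (19, 0, 15), X = 34.
u_1 = (19 − 19) + 1.8·34 = 61.2.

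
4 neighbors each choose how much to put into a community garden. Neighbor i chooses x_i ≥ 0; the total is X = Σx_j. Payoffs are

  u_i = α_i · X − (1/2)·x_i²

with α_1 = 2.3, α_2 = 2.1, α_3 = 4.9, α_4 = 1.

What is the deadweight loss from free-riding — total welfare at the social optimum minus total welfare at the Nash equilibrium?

123.445

Neighbor i's FOC: ∂u_i/∂x_i = α_i − x_i = 0, so x_i* = α_i.
NE contributions = (2.3, 2.1, 4.9, 1); X = 10.3.
W^NE = (Σα)·X − ½Σα_i² = 10.3² − ½·34.71 = 88.735.
Planner sets x_i = Σα_j = 10.3 for every i, so X^SO = 4·10.3 = 41.2.
W^SO = (Σα)·X^SO − ½·4·(Σα)² = (4/2)·10.3² = 212.18.
Deadweight loss = W^SO − W^NE = 123.445.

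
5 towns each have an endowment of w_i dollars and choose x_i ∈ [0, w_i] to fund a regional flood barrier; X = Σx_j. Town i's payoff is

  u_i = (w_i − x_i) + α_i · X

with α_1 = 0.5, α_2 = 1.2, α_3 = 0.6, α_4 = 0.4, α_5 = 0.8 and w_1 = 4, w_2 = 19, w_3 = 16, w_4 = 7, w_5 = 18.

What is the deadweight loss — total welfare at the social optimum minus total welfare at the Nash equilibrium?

112.5

∂u_i/∂x_i = α_i − 1, so town i contributes w_i if α_i > 1, else 0.
α_i > 1 for i ∈ {2}; NE contributions (0, 19, 0, 0, 0), X = 19.
W^NE = Σw_i − X^NE + (Σα_i)·X^NE = 64 + 2.5·19 = 111.5.
Planner: ∂(Σu_j)/∂x_i = Σα_j − 1 = 2.5 > 0, so everyone contributes w_i; X^SO = 64, W^SO = 64 + 2.5·64 = 224.
Deadweight loss = 112.5.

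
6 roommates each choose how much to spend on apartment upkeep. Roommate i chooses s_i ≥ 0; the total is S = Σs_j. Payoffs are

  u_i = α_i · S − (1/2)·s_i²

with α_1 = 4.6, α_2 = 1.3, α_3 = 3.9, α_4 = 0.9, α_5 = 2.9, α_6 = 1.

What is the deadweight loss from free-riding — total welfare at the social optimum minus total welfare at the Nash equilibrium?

Roommate i's FOC: ∂u_i/∂s_i = α_i − s_i = 0, so s_i* = α_i.
NE contributions = (4.6, 1.3, 3.9, 0.9, 2.9, 1); S = 14.6.
W^NE = (Σα)·S − ½Σα_i² = 14.6² − ½·48.28 = 189.02.
Planner sets s_i = Σα_j = 14.6 for every i, so S^SO = 6·14.6 = 87.6.
W^SO = (Σα)·S^SO − ½·6·(Σα)² = (6/2)·14.6² = 639.48.
Deadweight loss = W^SO − W^NE = 450.46.

450.46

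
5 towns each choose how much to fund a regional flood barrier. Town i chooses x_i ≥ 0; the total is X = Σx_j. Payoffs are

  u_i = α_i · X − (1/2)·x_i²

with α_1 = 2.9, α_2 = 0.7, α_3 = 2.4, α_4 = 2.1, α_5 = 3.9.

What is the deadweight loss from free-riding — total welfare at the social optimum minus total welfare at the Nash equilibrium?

233.14

Town i's FOC: ∂u_i/∂x_i = α_i − x_i = 0, so x_i* = α_i.
NE contributions = (2.9, 0.7, 2.4, 2.1, 3.9); X = 12.
W^NE = (Σα)·X − ½Σα_i² = 12² − ½·34.28 = 126.86.
Planner sets x_i = Σα_j = 12 for every i, so X^SO = 5·12 = 60.
W^SO = (Σα)·X^SO − ½·5·(Σα)² = (5/2)·12² = 360.
Deadweight loss = W^SO − W^NE = 233.14.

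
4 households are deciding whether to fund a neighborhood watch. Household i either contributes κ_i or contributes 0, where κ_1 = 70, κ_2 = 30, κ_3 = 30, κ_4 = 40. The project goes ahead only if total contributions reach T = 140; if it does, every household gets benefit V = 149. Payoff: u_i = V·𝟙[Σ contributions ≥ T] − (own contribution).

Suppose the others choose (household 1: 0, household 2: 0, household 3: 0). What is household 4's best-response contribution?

0

Others' total = 0. Even contributing 40 gives 40 < 140: no benefit either way.
Best response: 0.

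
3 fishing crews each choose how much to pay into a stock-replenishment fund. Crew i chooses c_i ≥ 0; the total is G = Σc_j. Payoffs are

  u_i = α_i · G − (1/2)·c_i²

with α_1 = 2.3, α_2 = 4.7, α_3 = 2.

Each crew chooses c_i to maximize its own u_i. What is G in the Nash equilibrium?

Crew i's FOC: ∂u_i/∂c_i = α_i − c_i = 0, so c_i* = α_i.
NE contributions = (2.3, 4.7, 2); G = 9.

9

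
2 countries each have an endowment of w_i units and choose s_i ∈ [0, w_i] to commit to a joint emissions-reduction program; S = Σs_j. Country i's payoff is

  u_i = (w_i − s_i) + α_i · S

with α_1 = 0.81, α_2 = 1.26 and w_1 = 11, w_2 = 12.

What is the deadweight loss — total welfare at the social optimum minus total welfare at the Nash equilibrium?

11.77

∂u_i/∂s_i = α_i − 1, so country i contributes w_i if α_i > 1, else 0.
α_i > 1 for i ∈ {2}; NE contributions (0, 12), S = 12.
W^NE = Σw_i − S^NE + (Σα_i)·S^NE = 23 + 1.07·12 = 35.84.
Planner: ∂(Σu_j)/∂s_i = Σα_j − 1 = 1.07 > 0, so everyone contributes w_i; S^SO = 23, W^SO = 23 + 1.07·23 = 47.61.
Deadweight loss = 11.77.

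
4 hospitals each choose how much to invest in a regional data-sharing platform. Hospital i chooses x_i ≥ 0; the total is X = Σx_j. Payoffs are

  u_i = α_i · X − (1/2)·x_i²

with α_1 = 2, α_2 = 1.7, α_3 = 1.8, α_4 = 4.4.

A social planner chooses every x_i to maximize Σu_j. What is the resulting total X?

Planner FOC: ∂(Σu_j)/∂x_i = (Σα_j) − x_i = 0, so x_i^SO = Σα_j = 9.9 for every i; X^SO = 39.6.

39.6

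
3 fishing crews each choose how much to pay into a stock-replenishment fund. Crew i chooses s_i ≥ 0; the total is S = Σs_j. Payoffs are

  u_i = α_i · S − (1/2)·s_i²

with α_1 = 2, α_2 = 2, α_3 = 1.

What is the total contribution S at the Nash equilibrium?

5

Crew i's FOC: ∂u_i/∂s_i = α_i − s_i = 0, so s_i* = α_i.
NE contributions = (2, 2, 1); S = 5.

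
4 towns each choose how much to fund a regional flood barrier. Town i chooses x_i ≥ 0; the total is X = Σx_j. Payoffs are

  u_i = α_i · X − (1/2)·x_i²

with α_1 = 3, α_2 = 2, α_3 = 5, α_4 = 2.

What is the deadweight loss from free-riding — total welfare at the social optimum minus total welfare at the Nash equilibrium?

165

Town i's FOC: ∂u_i/∂x_i = α_i − x_i = 0, so x_i* = α_i.
NE contributions = (3, 2, 5, 2); X = 12.
W^NE = (Σα)·X − ½Σα_i² = 12² − ½·42 = 123.
Planner sets x_i = Σα_j = 12 for every i, so X^SO = 4·12 = 48.
W^SO = (Σα)·X^SO − ½·4·(Σα)² = (4/2)·12² = 288.
Deadweight loss = W^SO − W^NE = 165.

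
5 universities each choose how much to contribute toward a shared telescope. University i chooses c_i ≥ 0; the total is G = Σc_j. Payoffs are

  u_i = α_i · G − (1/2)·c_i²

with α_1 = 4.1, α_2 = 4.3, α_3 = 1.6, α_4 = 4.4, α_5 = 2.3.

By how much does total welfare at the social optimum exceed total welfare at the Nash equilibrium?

University i's FOC: ∂u_i/∂c_i = α_i − c_i = 0, so c_i* = α_i.
NE contributions = (4.1, 4.3, 1.6, 4.4, 2.3); G = 16.7.
W^NE = (Σα)·G − ½Σα_i² = 16.7² − ½·62.51 = 247.635.
Planner sets c_i = Σα_j = 16.7 for every i, so G^SO = 5·16.7 = 83.5.
W^SO = (Σα)·G^SO − ½·5·(Σα)² = (5/2)·16.7² = 697.225.
Deadweight loss = W^SO − W^NE = 449.59.

449.59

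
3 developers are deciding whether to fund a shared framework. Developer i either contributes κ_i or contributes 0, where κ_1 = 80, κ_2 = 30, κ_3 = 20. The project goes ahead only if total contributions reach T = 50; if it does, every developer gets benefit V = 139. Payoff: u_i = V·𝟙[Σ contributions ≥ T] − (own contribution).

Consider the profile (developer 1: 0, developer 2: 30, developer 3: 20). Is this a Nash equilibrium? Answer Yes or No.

Total = 50 ≥ 50: provided.
Developer 1 (pledges 0, payoff 139): pledging 80 → total 130, payoff 59. No gain.
Developer 2 (pledges 30, payoff 109): dropping to 0 → total 20, payoff 0. No gain.
Developer 3 (pledges 20, payoff 119): dropping to 0 → total 30, payoff 0. No gain.

Yes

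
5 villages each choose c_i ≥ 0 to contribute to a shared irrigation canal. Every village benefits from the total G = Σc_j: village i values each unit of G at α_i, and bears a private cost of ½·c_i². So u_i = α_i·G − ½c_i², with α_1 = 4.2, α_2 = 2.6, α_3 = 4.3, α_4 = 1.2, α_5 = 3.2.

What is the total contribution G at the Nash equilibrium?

15.5

Village i's FOC: ∂u_i/∂c_i = α_i − c_i = 0, so c_i* = α_i.
NE contributions = (4.2, 2.6, 4.3, 1.2, 3.2); G = 15.5.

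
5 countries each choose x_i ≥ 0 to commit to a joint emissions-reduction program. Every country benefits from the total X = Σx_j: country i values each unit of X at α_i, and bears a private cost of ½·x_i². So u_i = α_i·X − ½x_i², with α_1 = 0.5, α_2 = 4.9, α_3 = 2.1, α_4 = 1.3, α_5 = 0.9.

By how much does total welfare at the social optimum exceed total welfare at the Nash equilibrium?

156.72

Country i's FOC: ∂u_i/∂x_i = α_i − x_i = 0, so x_i* = α_i.
NE contributions = (0.5, 4.9, 2.1, 1.3, 0.9); X = 9.7.
W^NE = (Σα)·X − ½Σα_i² = 9.7² − ½·31.17 = 78.505.
Planner sets x_i = Σα_j = 9.7 for every i, so X^SO = 5·9.7 = 48.5.
W^SO = (Σα)·X^SO − ½·5·(Σα)² = (5/2)·9.7² = 235.225.
Deadweight loss = W^SO − W^NE = 156.72.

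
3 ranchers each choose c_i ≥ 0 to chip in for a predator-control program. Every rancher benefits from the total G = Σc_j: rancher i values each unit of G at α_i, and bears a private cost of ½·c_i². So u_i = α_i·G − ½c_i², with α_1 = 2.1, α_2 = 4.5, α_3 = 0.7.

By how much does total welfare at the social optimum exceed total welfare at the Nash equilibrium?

Rancher i's FOC: ∂u_i/∂c_i = α_i − c_i = 0, so c_i* = α_i.
NE contributions = (2.1, 4.5, 0.7); G = 7.3.
W^NE = (Σα)·G − ½Σα_i² = 7.3² − ½·25.15 = 40.715.
Planner sets c_i = Σα_j = 7.3 for every i, so G^SO = 3·7.3 = 21.9.
W^SO = (Σα)·G^SO − ½·3·(Σα)² = (3/2)·7.3² = 79.935.
Deadweight loss = W^SO − W^NE = 39.22.

39.22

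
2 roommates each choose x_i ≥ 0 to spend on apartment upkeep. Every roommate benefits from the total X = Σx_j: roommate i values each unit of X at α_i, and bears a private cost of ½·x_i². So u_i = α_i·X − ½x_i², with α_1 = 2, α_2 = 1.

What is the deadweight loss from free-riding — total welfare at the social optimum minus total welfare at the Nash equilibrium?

Roommate i's FOC: ∂u_i/∂x_i = α_i − x_i = 0, so x_i* = α_i.
NE contributions = (2, 1); X = 3.
W^NE = (Σα)·X − ½Σα_i² = 3² − ½·5 = 6.5.
Planner sets x_i = Σα_j = 3 for every i, so X^SO = 2·3 = 6.
W^SO = (Σα)·X^SO − ½·2·(Σα)² = (2/2)·3² = 9.
Deadweight loss = W^SO − W^NE = 2.5.

2.5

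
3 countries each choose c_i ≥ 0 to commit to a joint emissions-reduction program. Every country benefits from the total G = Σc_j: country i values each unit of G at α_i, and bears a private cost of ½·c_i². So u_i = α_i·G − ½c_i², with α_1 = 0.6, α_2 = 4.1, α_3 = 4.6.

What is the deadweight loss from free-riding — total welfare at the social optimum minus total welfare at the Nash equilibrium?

Country i's FOC: ∂u_i/∂c_i = α_i − c_i = 0, so c_i* = α_i.
NE contributions = (0.6, 4.1, 4.6); G = 9.3.
W^NE = (Σα)·G − ½Σα_i² = 9.3² − ½·38.33 = 67.325.
Planner sets c_i = Σα_j = 9.3 for every i, so G^SO = 3·9.3 = 27.9.
W^SO = (Σα)·G^SO − ½·3·(Σα)² = (3/2)·9.3² = 129.735.
Deadweight loss = W^SO − W^NE = 62.41.

62.41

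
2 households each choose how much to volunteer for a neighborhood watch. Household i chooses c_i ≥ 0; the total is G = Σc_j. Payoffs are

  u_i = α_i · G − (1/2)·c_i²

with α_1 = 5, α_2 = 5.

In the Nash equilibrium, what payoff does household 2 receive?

37.5

Household i's FOC: ∂u_i/∂c_i = α_i − c_i = 0, so c_i* = α_i.
NE contributions = (5, 5); G = 10.
u_2 = α_2·G − ½·(c_2)² = 5·10 − ½·5² = 37.5.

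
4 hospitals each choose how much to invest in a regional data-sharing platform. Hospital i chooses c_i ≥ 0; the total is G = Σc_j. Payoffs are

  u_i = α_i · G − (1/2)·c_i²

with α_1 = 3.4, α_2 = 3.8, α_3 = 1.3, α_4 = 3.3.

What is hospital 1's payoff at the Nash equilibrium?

34.34

Hospital i's FOC: ∂u_i/∂c_i = α_i − c_i = 0, so c_i* = α_i.
NE contributions = (3.4, 3.8, 1.3, 3.3); G = 11.8.
u_1 = α_1·G − ½·(c_1)² = 3.4·11.8 − ½·3.4² = 34.34.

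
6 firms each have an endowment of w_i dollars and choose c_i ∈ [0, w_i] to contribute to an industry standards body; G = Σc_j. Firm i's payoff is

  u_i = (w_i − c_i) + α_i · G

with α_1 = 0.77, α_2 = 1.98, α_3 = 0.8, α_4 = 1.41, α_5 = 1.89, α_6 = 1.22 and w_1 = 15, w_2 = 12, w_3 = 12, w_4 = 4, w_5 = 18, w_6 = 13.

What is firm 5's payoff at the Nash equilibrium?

∂u_i/∂c_i = α_i − 1, so firm i contributes w_i if α_i > 1, else 0.
α_i > 1 for i ∈ {2, 4, 5, 6}; NE contributions (0, 12, 0, 4, 18, 13), G = 47.
u_5 = (18 − 18) + 1.89·47 = 88.83.

88.83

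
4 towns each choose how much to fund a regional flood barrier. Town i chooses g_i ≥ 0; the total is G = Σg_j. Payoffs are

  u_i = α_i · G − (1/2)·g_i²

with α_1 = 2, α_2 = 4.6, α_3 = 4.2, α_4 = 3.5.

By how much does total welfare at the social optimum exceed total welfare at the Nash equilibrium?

Town i's FOC: ∂u_i/∂g_i = α_i − g_i = 0, so g_i* = α_i.
NE contributions = (2, 4.6, 4.2, 3.5); G = 14.3.
W^NE = (Σα)·G − ½Σα_i² = 14.3² − ½·55.05 = 176.965.
Planner sets g_i = Σα_j = 14.3 for every i, so G^SO = 4·14.3 = 57.2.
W^SO = (Σα)·G^SO − ½·4·(Σα)² = (4/2)·14.3² = 408.98.
Deadweight loss = W^SO − W^NE = 232.015.

232.015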